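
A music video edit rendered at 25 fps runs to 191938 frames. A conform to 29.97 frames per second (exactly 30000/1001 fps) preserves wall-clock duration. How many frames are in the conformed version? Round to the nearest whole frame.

Frames at target rate = 191938 × (30000/1001) / (25) = 230325600/1001 ≈ 230095.504.
Nearest whole frame: 230096.

230096 frames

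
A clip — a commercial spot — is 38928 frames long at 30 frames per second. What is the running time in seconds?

1297.6 seconds

Running time = 38928 / (30) = 1297.6 s.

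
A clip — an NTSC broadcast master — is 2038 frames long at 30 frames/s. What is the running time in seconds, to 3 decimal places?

67.933 seconds

Running time = 2038 × 1/30 = 1019/15 s ≈ 67.933 s.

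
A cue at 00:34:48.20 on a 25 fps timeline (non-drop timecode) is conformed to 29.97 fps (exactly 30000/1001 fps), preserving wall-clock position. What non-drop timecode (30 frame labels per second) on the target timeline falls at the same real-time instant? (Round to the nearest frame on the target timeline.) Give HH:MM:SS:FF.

Source frame index: (0×3600 + 34×60 + 48) × 25 + 20 = 52220.
Real time: 52220 / (25) = 10444/5 s.
Target frame: (10444/5) × (30000/1001) = 8952000/143 ≈ 62601.399 → 62601.
At 30 labels/s: frame 62601 → 00:34:46:21.

00:34:46:21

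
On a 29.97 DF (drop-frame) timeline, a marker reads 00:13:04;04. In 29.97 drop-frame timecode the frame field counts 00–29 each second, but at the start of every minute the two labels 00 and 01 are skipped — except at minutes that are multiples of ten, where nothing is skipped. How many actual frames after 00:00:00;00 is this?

As if non-drop at 30 labels/s: (0 × 3600 + 13 × 60 + 4) × 30 + 4 = 23524.
Minute boundaries passed: 13; those not divisible by 10: 13 − 1 = 12; dropped labels = 2 × 12 = 24.
Actual frame index = 23524 − 24 = 23500.

23500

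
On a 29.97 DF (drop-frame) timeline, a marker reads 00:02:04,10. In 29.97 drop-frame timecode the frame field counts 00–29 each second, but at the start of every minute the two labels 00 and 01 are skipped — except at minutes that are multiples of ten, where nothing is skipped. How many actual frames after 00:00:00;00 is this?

As if non-drop at 30 labels/s: (0 × 3600 + 2 × 60 + 4) × 30 + 10 = 3730.
Minute boundaries passed: 2; those not divisible by 10: 2 − 0 = 2; dropped labels = 2 × 2 = 4.
Actual frame index = 3730 − 4 = 3726.

3726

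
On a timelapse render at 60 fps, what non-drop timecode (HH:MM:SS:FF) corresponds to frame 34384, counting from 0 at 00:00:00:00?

34384 ÷ 60 = 573 full seconds, remainder 4 frames.
573 s = 0 h 9 min 33 s.
Timecode: 00:09:33:04.

00:09:33:04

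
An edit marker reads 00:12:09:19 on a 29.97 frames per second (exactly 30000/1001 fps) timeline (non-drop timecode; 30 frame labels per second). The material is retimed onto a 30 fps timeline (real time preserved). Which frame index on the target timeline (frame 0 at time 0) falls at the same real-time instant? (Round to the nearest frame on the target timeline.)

frame 21911

Source frame index: (0×3600 + 12×60 + 9) × 30 + 19 = 21889.
Real time: 21889 / (30000/1001) = 21910889/30000 s.
Target frame: (21910889/30000) × (30) = 21910889/1000 ≈ 21910.889 → 21911.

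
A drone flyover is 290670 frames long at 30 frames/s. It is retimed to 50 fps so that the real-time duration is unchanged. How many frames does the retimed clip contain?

484450 frames

Target frames = source frames × (target rate / source rate) = 290670 × (50)/(30) = 290670 × 5/3 = 484450.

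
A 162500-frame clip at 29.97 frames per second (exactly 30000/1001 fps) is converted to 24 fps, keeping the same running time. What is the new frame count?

130130 frames

Target frames = source frames × (target rate / source rate) = 162500 × (24)/(30000/1001) = 162500 × 1001/1250 = 130130.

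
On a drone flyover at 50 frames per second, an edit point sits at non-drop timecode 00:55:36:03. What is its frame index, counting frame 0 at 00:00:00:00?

166803

Total seconds to the label: (0 × 3600 + 55 × 60 + 36) = 3336.
Frame index = 3336 × 50 + 3 = 166803.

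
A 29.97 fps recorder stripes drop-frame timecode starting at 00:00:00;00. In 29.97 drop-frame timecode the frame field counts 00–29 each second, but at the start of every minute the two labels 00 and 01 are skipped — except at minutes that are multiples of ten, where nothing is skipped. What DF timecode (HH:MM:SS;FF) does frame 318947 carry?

Each 10-minute DF block holds 10 × 60 × 30 − 9 × 2 = 17982 frames. 318947 ÷ 17982 → 17 full blocks, remainder 13253.
Within the partial block the first minute is 1800 frames and each further minute 1798, so 7 further minute boundaries passed. Total skipped labels = 18 × 17 + 2 × 7 = 320.
Non-drop label index = 318947 + 320 = 319267; at 30 labels/s that is 02:57:22:07, i.e. DF 02:57:22;07.

02:57:22;07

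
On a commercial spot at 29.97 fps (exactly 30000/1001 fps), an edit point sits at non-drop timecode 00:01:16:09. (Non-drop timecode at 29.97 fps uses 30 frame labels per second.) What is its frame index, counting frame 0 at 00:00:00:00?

2289

Total seconds to the label: (0 × 3600 + 1 × 60 + 16) = 76.
Frame index = 76 × 30 + 9 = 2289.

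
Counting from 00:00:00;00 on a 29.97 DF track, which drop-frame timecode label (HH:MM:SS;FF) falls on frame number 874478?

08:06:18;14

Ten DF minutes hold 17982 frames, so frame 874478 lies in block 48 (frames 863136–881117) with 11342 frames into that block.
The block's first minute is 1800 frames and the rest 1798 each; 11342 frames reaches minute 6, so 48 × 18 + 6 × 2 = 876 labels have been skipped so far.
Adding those back, label number 874478 + 876 = 875354 at 30 labels/s is 29178 s + 14 f = 8 h 6 min 18 s frame 14, i.e. 08:06:18;14.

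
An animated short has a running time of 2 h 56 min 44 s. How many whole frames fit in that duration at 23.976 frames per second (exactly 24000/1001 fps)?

2 h 56 min 44 s = 10604 s.
Frames = 10604 × 24000/1001 = 23136000/91 ≈ 254241.7582.
Complete frames: 254241.

254241 frames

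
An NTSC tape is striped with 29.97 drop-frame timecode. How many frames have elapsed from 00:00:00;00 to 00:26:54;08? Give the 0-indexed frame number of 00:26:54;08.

Complete 10-minute blocks: 2, each 17982 frames → 35964.
Remaining 6 whole minutes in the current block: 1800 + 5 × 1798 = 10790 frames.
Within the current minute: 54 × 30 + 8 − 2 = 1626 (labels ;00/;01 skipped at this minute). Total = 35964 + 10790 + 1626 = 48380.

48380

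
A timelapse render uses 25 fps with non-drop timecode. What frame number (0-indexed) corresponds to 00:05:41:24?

Total seconds to the label: (0 × 3600 + 5 × 60 + 41) = 341.
Frame index = 341 × 25 + 24 = 8549.

frame 8549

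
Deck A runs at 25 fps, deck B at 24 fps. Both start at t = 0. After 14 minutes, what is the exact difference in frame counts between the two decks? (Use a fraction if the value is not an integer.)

14 min = 840 s.
A emits 25 × 840 = 21000 frames; B emits 24 × 840 = 20160.
Difference = 840 frames; B is behind A.

840 frames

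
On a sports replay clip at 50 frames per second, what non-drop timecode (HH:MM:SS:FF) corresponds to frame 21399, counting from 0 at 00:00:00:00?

00:07:07:49

21399 ÷ 50 = 427 full seconds, remainder 49 frames.
427 s = 0 h 7 min 7 s.
Timecode: 00:07:07:49.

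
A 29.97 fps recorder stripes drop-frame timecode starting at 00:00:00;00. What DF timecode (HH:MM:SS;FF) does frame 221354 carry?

Ten DF minutes hold 17982 frames, so frame 221354 lies in block 12 (frames 215784–233765) with 5570 frames into that block.
The block's first minute is 1800 frames and the rest 1798 each; 5570 frames reaches minute 3, so 12 × 18 + 3 × 2 = 222 labels have been skipped so far.
Adding those back, label number 221354 + 222 = 221576 at 30 labels/s is 7385 s + 26 f = 2 h 3 min 5 s frame 26, i.e. 02:03:05;26.

02:03:05;26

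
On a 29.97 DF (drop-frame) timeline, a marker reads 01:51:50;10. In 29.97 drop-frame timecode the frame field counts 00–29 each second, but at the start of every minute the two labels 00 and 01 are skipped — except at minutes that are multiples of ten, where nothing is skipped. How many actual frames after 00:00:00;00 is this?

201110

As if non-drop at 30 labels/s: (1 × 3600 + 51 × 60 + 50) × 30 + 10 = 201310.
Minute boundaries passed: 111; those not divisible by 10: 111 − 11 = 100; dropped labels = 2 × 100 = 200.
Actual frame index = 201310 − 200 = 201110.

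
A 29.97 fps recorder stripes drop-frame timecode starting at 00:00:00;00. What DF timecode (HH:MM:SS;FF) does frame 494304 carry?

04:34:53;08

Each 10-minute DF block holds 10 × 60 × 30 − 9 × 2 = 17982 frames. 494304 ÷ 17982 → 27 full blocks, remainder 8790.
Within the partial block the first minute is 1800 frames and each further minute 1798, so 4 further minute boundaries passed. Total skipped labels = 18 × 27 + 2 × 4 = 494.
Non-drop label index = 494304 + 494 = 494798; at 30 labels/s that is 04:34:53:08, i.e. DF 04:34:53;08.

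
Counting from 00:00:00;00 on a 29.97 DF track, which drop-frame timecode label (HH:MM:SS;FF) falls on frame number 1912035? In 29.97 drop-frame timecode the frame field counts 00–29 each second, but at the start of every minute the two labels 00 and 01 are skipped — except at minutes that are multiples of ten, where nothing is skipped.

17:43:18;09

Each 10-minute DF block holds 10 × 60 × 30 − 9 × 2 = 17982 frames. 1912035 ÷ 17982 → 106 full blocks, remainder 5943.
Within the partial block the first minute is 1800 frames and each further minute 1798, so 3 further minute boundaries passed. Total skipped labels = 18 × 106 + 2 × 3 = 1914.
Non-drop label index = 1912035 + 1914 = 1913949; at 30 labels/s that is 17:43:18:09, i.e. DF 17:43:18;09.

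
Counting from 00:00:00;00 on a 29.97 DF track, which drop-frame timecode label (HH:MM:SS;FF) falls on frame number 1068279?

Ten DF minutes hold 17982 frames, so frame 1068279 lies in block 59 (frames 1060938–1078919) with 7341 frames into that block.
The block's first minute is 1800 frames and the rest 1798 each; 7341 frames reaches minute 4, so 59 × 18 + 4 × 2 = 1070 labels have been skipped so far.
Adding those back, label number 1068279 + 1070 = 1069349 at 30 labels/s is 35644 s + 29 f = 9 h 54 min 4 s frame 29, i.e. 09:54:04;29.

09:54:04;29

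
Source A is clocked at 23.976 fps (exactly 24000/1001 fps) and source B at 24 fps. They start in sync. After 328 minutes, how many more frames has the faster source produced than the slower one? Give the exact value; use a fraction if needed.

472320/1001 frames

328 min = 19680 s.
A emits 24000/1001 × 19680 = 472320000/1001 frames; B emits 24 × 19680 = 472320.
Difference = 472320/1001 frames (≈ 471.8482); B is ahead of A.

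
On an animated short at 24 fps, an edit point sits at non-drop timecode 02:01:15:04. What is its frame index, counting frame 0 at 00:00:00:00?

frame 174604

Total seconds to the label: (2 × 3600 + 1 × 60 + 15) = 7275.
Frame index = 7275 × 24 + 4 = 174604.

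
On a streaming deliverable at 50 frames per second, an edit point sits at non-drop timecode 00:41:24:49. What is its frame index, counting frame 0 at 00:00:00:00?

Total seconds to the label: (0 × 3600 + 41 × 60 + 24) = 2484.
Frame index = 2484 × 50 + 49 = 124249.

124249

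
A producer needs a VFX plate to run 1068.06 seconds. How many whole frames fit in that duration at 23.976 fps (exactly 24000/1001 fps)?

Frames = 1068.06 × 24000/1001 = 3661920/143 ≈ 25607.8322.
Complete frames: 25607.

25607 frames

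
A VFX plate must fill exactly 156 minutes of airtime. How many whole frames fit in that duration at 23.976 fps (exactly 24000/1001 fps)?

156 min = 9360 s.
Frames = 9360 × 24000/1001 = 17280000/77 ≈ 224415.5844.
Complete frames: 224415.

224415 frames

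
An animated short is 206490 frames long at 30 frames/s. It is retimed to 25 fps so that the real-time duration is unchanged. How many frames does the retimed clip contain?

172075 frames

Target frames = source frames × (target rate / source rate) = 206490 × (25)/(30) = 206490 × 5/6 = 172075.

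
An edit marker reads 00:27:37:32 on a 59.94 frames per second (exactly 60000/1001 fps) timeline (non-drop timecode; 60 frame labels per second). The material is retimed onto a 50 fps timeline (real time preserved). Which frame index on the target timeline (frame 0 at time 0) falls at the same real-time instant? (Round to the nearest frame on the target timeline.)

Source frame index: (0×3600 + 27×60 + 37) × 60 + 32 = 99452.
Real time: 99452 / (60000/1001) = 24887863/15000 s.
Target frame: (24887863/15000) × (50) = 24887863/300 ≈ 82959.543 → 82960.

frame 82960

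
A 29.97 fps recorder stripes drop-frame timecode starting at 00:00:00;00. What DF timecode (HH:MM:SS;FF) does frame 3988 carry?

00:02:13;02

Each 10-minute DF block holds 10 × 60 × 30 − 9 × 2 = 17982 frames. 3988 ÷ 17982 → 0 full blocks, remainder 3988.
Within the partial block the first minute is 1800 frames and each further minute 1798, so 2 further minute boundaries passed. Total skipped labels = 18 × 0 + 2 × 2 = 4.
Non-drop label index = 3988 + 4 = 3992; at 30 labels/s that is 00:02:13:02, i.e. DF 00:02:13;02.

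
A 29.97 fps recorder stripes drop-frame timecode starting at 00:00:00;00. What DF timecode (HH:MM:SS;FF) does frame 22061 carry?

00:12:16;03

Ten DF minutes hold 17982 frames, so frame 22061 lies in block 1 (frames 17982–35963) with 4079 frames into that block.
The block's first minute is 1800 frames and the rest 1798 each; 4079 frames reaches minute 2, so 1 × 18 + 2 × 2 = 22 labels have been skipped so far.
Adding those back, label number 22061 + 22 = 22083 at 30 labels/s is 736 s + 3 f = 0 h 12 min 16 s frame 3, i.e. 00:12:16;03.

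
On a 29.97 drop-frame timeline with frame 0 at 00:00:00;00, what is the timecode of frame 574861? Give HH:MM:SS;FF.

05:19:41;07

Ten DF minutes hold 17982 frames, so frame 574861 lies in block 31 (frames 557442–575423) with 17419 frames into that block.
The block's first minute is 1800 frames and the rest 1798 each; 17419 frames reaches minute 9, so 31 × 18 + 9 × 2 = 576 labels have been skipped so far.
Adding those back, label number 574861 + 576 = 575437 at 30 labels/s is 19181 s + 7 f = 5 h 19 min 41 s frame 7, i.e. 05:19:41;07.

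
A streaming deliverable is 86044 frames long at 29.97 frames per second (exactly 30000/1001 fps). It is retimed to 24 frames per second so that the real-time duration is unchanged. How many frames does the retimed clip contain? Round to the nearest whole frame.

68904 frames

Frames at target rate = 86044 × (24) / (30000/1001) = 43065022/625 ≈ 68904.035.
Nearest whole frame: 68904.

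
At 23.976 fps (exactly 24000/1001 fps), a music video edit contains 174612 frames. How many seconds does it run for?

Running time = 174612 / (24000/1001) = 7282.7755 s.

7282.7755 seconds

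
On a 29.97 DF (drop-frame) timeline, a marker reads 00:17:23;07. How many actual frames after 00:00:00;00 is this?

31265

As if non-drop at 30 labels/s: (0 × 3600 + 17 × 60 + 23) × 30 + 7 = 31297.
Minute boundaries passed: 17; those not divisible by 10: 17 − 1 = 16; dropped labels = 2 × 16 = 32.
Actual frame index = 31297 − 32 = 31265.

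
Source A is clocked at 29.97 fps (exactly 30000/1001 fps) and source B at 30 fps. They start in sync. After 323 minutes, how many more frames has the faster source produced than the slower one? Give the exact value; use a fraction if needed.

323 min = 19380 s.
A emits 30000/1001 × 19380 = 581400000/1001 frames; B emits 30 × 19380 = 581400.
Difference = 581400/1001 frames (≈ 580.8192); B is ahead of A.

581400/1001 frames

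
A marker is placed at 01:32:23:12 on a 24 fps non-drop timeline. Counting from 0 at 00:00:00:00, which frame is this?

frame 133044

Total seconds to the label: (1 × 3600 + 32 × 60 + 23) = 5543.
Frame index = 5543 × 24 + 12 = 133044.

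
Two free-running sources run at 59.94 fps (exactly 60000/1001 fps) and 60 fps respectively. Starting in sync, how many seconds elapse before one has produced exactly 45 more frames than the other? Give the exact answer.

The gap grows by |60 − 60000/1001| = 60/1001 frames per second.
Time for a 45-frame gap: 45 ÷ (60/1001) = 750.75 s.

750.75 seconds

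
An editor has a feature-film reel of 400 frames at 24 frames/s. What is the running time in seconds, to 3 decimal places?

16.667 seconds

Running time = 400 × 1/24 = 50/3 s ≈ 16.667 s.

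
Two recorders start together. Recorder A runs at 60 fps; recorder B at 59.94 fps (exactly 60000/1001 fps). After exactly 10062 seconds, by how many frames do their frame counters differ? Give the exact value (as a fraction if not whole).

46440/77 frames

A emits 60 × 10062 = 603720 frames; B emits 60000/1001 × 10062 = 46440000/77.
Difference = 46440/77 frames (≈ 603.1169); B is behind A.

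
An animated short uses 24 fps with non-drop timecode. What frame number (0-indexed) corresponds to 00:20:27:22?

Total seconds to the label: (0 × 3600 + 20 × 60 + 27) = 1227.
Frame index = 1227 × 24 + 22 = 29470.

frame 29470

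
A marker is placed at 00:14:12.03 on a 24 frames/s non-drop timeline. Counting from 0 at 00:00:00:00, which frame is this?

20451

Total seconds to the label: (0 × 3600 + 14 × 60 + 12) = 852.
Frame index = 852 × 24 + 3 = 20451.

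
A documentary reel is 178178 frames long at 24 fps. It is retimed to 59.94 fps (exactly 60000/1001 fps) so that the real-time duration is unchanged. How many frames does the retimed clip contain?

Target frames = source frames × (target rate / source rate) = 178178 × (60000/1001)/(24) = 178178 × 2500/1001 = 445000.

445000 frames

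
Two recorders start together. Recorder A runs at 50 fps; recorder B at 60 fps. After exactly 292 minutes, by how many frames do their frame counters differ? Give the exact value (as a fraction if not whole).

175200 frames

292 min = 17520 s.
A emits 50 × 17520 = 876000 frames; B emits 60 × 17520 = 1051200.
Difference = 175200 frames; B is ahead of A.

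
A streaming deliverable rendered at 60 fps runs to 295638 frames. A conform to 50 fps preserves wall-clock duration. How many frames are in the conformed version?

246365 frames

Target frames = source frames × (target rate / source rate) = 295638 × (50)/(60) = 295638 × 5/6 = 246365.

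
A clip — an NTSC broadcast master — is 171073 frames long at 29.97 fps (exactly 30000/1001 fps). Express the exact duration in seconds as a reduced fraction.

171244073/30000 seconds

Running time = 171073 ÷ (30000/1001) = 171073 × 1001/30000 = 171244073/30000 s.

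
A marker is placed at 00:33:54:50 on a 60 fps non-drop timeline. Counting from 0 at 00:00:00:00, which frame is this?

frame 122090

Total seconds to the label: (0 × 3600 + 33 × 60 + 54) = 2034.
Frame index = 2034 × 60 + 50 = 122090.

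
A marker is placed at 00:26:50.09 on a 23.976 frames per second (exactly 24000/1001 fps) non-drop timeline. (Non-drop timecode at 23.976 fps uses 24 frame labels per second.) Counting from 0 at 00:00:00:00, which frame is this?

Total seconds to the label: (0 × 3600 + 26 × 60 + 50) = 1610.
Frame index = 1610 × 24 + 9 = 38649.

frame 38649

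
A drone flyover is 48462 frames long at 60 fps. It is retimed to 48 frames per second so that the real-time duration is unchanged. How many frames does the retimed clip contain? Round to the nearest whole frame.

Frames at target rate = 48462 × (48) / (60) = 193848/5 ≈ 38769.600.
Nearest whole frame: 38770.

38770 frames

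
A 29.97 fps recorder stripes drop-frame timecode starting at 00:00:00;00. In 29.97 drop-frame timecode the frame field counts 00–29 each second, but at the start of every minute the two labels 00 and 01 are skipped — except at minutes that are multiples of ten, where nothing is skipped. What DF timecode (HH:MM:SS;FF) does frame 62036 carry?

00:34:29;28

Each 10-minute DF block holds 10 × 60 × 30 − 9 × 2 = 17982 frames. 62036 ÷ 17982 → 3 full blocks, remainder 8090.
Within the partial block the first minute is 1800 frames and each further minute 1798, so 4 further minute boundaries passed. Total skipped labels = 18 × 3 + 2 × 4 = 62.
Non-drop label index = 62036 + 62 = 62098; at 30 labels/s that is 00:34:29:28, i.e. DF 00:34:29;28.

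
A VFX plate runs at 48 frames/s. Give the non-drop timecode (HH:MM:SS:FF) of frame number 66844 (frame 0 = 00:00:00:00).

00:23:12:28

66844 ÷ 48 = 1392 full seconds, remainder 28 frames.
1392 s = 0 h 23 min 12 s.
Timecode: 00:23:12:28.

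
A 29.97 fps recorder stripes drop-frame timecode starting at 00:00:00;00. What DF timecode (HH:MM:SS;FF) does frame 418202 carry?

03:52:34;00

Ten DF minutes hold 17982 frames, so frame 418202 lies in block 23 (frames 413586–431567) with 4616 frames into that block.
The block's first minute is 1800 frames and the rest 1798 each; 4616 frames reaches minute 2, so 23 × 18 + 2 × 2 = 418 labels have been skipped so far.
Adding those back, label number 418202 + 418 = 418620 at 30 labels/s is 13954 s + 0 f = 3 h 52 min 34 s frame 0, i.e. 03:52:34;00.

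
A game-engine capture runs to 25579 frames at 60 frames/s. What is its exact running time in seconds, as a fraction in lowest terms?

25579/60 seconds

Running time = 25579 ÷ (60) = 25579 × 1/60 = 25579/60 s.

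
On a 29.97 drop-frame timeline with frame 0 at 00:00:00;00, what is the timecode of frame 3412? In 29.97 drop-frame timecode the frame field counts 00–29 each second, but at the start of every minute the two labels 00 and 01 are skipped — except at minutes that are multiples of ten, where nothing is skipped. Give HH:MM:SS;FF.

00:01:53;24

Each 10-minute DF block holds 10 × 60 × 30 − 9 × 2 = 17982 frames. 3412 ÷ 17982 → 0 full blocks, remainder 3412.
Within the partial block the first minute is 1800 frames and each further minute 1798, so 1 further minute boundary passed. Total skipped labels = 18 × 0 + 2 × 1 = 2.
Non-drop label index = 3412 + 2 = 3414; at 30 labels/s that is 00:01:53:24, i.e. DF 00:01:53;24.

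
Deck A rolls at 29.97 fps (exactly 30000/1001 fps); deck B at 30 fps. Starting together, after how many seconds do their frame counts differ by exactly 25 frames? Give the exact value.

The gap grows by |30 − 30000/1001| = 30/1001 frames per second.
Time for a 25-frame gap: 25 ÷ (30/1001) = 5005/6 s.

5005/6 seconds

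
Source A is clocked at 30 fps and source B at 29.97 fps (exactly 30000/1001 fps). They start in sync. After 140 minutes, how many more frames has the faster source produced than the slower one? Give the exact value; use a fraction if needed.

36000/143 frames

140 min = 8400 s.
A emits 30 × 8400 = 252000 frames; B emits 30000/1001 × 8400 = 36000000/143.
Difference = 36000/143 frames (≈ 251.7483); B is behind A.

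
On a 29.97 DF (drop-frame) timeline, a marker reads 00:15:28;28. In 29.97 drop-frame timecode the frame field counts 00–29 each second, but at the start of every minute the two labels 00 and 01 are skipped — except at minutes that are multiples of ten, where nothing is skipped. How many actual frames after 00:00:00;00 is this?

27840

Complete 10-minute blocks: 1, each 17982 frames → 17982.
Remaining 5 whole minutes in the current block: 1800 + 4 × 1798 = 8992 frames.
Within the current minute: 28 × 30 + 28 − 2 = 866 (labels ;00/;01 skipped at this minute). Total = 17982 + 8992 + 866 = 27840.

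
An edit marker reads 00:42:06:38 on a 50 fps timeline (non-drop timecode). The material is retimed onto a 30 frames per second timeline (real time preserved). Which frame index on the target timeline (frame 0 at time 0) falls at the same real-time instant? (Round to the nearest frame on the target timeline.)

Source frame index: (0×3600 + 42×60 + 6) × 50 + 38 = 126338.
Real time: 126338 / (50) = 63169/25 s.
Target frame: (63169/25) × (30) = 379014/5 ≈ 75802.800 → 75803.

frame 75803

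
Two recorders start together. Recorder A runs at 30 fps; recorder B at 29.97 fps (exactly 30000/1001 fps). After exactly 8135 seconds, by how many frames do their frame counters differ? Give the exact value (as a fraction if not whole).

A emits 30 × 8135 = 244050 frames; B emits 30000/1001 × 8135 = 244050000/1001.
Difference = 244050/1001 frames (≈ 243.8062); B is behind A.

244050/1001 frames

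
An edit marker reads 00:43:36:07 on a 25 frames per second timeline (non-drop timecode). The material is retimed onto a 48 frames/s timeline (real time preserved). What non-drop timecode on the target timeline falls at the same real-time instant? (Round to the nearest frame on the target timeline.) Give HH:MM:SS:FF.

Source frame index: (0×3600 + 43×60 + 36) × 25 + 7 = 65407.
Real time: 65407 / (25) = 65407/25 s.
Target frame: (65407/25) × (48) = 3139536/25 ≈ 125581.440 → 125581.
At 48 labels/s: frame 125581 → 00:43:36:13.

00:43:36:13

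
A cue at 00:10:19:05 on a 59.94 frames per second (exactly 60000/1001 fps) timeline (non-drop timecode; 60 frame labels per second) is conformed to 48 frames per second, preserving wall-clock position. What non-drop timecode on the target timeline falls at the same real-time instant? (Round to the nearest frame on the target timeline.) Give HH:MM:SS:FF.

Source frame index: (0×3600 + 10×60 + 19) × 60 + 5 = 37145.
Real time: 37145 / (60000/1001) = 7436429/12000 s.
Target frame: (7436429/12000) × (48) = 7436429/250 ≈ 29745.716 → 29746.
At 48 labels/s: frame 29746 → 00:10:19:34.

00:10:19:34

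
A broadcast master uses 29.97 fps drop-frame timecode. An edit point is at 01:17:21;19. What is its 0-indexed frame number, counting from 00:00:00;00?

139109

Complete 10-minute blocks: 7, each 17982 frames → 125874.
Remaining 7 whole minutes in the current block: 1800 + 6 × 1798 = 12588 frames.
Within the current minute: 21 × 30 + 19 − 2 = 647 (labels ;00/;01 skipped at this minute). Total = 125874 + 12588 + 647 = 139109.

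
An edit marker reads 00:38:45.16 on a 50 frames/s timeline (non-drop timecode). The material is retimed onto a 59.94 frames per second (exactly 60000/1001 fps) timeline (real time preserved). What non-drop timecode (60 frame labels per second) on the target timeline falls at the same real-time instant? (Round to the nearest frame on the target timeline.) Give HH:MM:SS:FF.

Source frame index: (0×3600 + 38×60 + 45) × 50 + 16 = 116266.
Real time: 116266 / (50) = 58133/25 s.
Target frame: (58133/25) × (60000/1001) = 139519200/1001 ≈ 139379.820 → 139380.
At 60 labels/s: frame 139380 → 00:38:43:00.

00:38:43:00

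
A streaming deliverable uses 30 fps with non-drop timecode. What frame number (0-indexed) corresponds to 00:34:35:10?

62260

Total seconds to the label: (0 × 3600 + 34 × 60 + 35) = 2075.
Frame index = 2075 × 30 + 10 = 62260.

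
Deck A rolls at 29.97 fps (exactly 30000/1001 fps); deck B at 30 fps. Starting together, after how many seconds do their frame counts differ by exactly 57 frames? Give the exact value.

The gap grows by |30 − 30000/1001| = 30/1001 frames per second.
Time for a 57-frame gap: 57 ÷ (30/1001) = 1901.9 s.

1901.9 seconds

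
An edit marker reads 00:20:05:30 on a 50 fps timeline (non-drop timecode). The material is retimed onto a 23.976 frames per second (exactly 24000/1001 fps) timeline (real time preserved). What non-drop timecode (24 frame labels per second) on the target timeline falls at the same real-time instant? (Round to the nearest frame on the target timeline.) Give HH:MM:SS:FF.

Source frame index: (0×3600 + 20×60 + 5) × 50 + 30 = 60280.
Real time: 60280 / (50) = 6028/5 s.
Target frame: (6028/5) × (24000/1001) = 2630400/91 ≈ 28905.495 → 28905.
At 24 labels/s: frame 28905 → 00:20:04:09.

00:20:04:09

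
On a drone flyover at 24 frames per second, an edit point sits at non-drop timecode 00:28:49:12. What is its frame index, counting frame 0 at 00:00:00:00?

41508

Total seconds to the label: (0 × 3600 + 28 × 60 + 49) = 1729.
Frame index = 1729 × 24 + 12 = 41508.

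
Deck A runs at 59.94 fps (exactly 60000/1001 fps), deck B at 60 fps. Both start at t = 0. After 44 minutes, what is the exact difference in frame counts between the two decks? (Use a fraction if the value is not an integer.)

14400/91 frames

44 min = 2640 s.
A emits 60000/1001 × 2640 = 14400000/91 frames; B emits 60 × 2640 = 158400.
Difference = 14400/91 frames (≈ 158.2418); B is ahead of A.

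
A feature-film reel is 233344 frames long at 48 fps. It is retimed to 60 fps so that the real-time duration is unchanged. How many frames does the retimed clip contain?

Frames at target rate = 233344 × (60) / (48) = 291680.

291680 frames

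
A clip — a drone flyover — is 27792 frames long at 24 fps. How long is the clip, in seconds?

1158 seconds

Running time = 27792 / (24) = 1158 s.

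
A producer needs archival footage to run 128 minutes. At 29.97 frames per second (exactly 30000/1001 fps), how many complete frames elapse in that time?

230169 frames

128 min = 7680 s.
Frames = 7680 × 30000/1001 = 230400000/1001 ≈ 230169.8302.
Complete frames: 230169.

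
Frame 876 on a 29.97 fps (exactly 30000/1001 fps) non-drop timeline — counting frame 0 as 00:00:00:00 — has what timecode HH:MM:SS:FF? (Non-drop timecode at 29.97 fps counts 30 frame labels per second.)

876 ÷ 30 = 29 full seconds, remainder 6 frames.
29 s = 0 h 0 min 29 s.
Timecode: 00:00:29:06.

00:00:29:06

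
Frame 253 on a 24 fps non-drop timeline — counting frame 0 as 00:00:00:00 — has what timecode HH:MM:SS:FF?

253 ÷ 24 = 10 full seconds, remainder 13 frames.
10 s = 0 h 0 min 10 s.
Timecode: 00:00:10:13.

00:00:10:13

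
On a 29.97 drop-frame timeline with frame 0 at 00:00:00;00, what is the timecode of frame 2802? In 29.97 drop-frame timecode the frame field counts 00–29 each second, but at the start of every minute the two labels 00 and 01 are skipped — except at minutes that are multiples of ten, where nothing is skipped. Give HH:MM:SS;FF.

00:01:33;14

Ten DF minutes hold 17982 frames, so frame 2802 lies in block 0 (frames 0–17981) with 2802 frames into that block.
The block's first minute is 1800 frames and the rest 1798 each; 2802 frames reaches minute 1, so 0 × 18 + 1 × 2 = 2 labels have been skipped so far.
Adding those back, label number 2802 + 2 = 2804 at 30 labels/s is 93 s + 14 f = 0 h 1 min 33 s frame 14, i.e. 00:01:33;14.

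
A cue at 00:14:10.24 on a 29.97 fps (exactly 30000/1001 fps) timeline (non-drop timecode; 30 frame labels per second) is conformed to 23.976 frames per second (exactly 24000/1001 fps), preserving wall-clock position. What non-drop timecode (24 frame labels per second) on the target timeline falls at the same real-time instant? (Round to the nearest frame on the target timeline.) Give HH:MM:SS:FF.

Source frame index: (0×3600 + 14×60 + 10) × 30 + 24 = 25524.
Real time: 25524 / (30000/1001) = 2129127/2500 s.
Target frame: (2129127/2500) × (24000/1001) = 102096/5 ≈ 20419.200 → 20419.
At 24 labels/s: frame 20419 → 00:14:10:19.

00:14:10:19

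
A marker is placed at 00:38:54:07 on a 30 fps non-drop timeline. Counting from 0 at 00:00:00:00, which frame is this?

Total seconds to the label: (0 × 3600 + 38 × 60 + 54) = 2334.
Frame index = 2334 × 30 + 7 = 70027.

frame 70027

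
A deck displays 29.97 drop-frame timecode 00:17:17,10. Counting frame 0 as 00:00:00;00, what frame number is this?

31088

Complete 10-minute blocks: 1, each 17982 frames → 17982.
Remaining 7 whole minutes in the current block: 1800 + 6 × 1798 = 12588 frames.
Within the current minute: 17 × 30 + 10 − 2 = 518 (labels ;00/;01 skipped at this minute). Total = 17982 + 12588 + 518 = 31088.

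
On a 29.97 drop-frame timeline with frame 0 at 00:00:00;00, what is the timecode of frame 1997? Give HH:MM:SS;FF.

Each 10-minute DF block holds 10 × 60 × 30 − 9 × 2 = 17982 frames. 1997 ÷ 17982 → 0 full blocks, remainder 1997.
Within the partial block the first minute is 1800 frames and each further minute 1798, so 1 further minute boundary passed. Total skipped labels = 18 × 0 + 2 × 1 = 2.
Non-drop label index = 1997 + 2 = 1999; at 30 labels/s that is 00:01:06:19, i.e. DF 00:01:06;19.

00:01:06;19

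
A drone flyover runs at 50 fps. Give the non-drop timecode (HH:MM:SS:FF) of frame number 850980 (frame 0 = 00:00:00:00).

04:43:39:30

850980 ÷ 50 = 17019 full seconds, remainder 30 frames.
17019 s = 4 h 43 min 39 s.
Timecode: 04:43:39:30.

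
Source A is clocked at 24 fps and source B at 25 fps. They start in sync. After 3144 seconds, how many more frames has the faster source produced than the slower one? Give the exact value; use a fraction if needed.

3144 frames

A emits 24 × 3144 = 75456 frames; B emits 25 × 3144 = 78600.
Difference = 3144 frames; B is ahead of A.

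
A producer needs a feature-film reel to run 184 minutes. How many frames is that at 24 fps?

184 min = 11040 s.
Frames = 11040 × 24 = 264960.

264960 frames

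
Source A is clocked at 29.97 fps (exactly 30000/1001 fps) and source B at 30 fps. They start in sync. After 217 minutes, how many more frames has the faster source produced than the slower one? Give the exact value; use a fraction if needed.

217 min = 13020 s.
A emits 30000/1001 × 13020 = 55800000/143 frames; B emits 30 × 13020 = 390600.
Difference = 55800/143 frames (≈ 390.2098); B is ahead of A.

55800/143 frames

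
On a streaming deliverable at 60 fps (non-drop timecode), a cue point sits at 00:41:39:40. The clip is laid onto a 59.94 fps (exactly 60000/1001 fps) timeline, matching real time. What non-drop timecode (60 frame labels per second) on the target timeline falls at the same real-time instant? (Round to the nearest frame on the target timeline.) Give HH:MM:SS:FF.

00:41:37:10

Source frame index: (0×3600 + 41×60 + 39) × 60 + 40 = 149980.
Real time: 149980 / (60) = 7499/3 s.
Target frame: (7499/3) × (60000/1001) = 149980000/1001 ≈ 149830.170 → 149830.
At 60 labels/s: frame 149830 → 00:41:37:10.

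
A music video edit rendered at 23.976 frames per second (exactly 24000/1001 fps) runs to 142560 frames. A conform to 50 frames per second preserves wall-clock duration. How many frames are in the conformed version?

Target frames = source frames × (target rate / source rate) = 142560 × (50)/(24000/1001) = 142560 × 1001/480 = 297297.

297297 frames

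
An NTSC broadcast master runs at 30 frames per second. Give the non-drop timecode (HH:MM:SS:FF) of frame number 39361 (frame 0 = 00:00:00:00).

39361 ÷ 30 = 1312 full seconds, remainder 1 frame.
1312 s = 0 h 21 min 52 s.
Timecode: 00:21:52:01.

00:21:52:01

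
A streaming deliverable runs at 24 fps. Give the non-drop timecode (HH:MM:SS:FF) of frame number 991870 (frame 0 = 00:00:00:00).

11:28:47:22

991870 ÷ 24 = 41327 full seconds, remainder 22 frames.
41327 s = 11 h 28 min 47 s.
Timecode: 11:28:47:22.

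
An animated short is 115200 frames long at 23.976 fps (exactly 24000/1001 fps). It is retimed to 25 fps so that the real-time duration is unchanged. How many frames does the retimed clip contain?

Target frames = source frames × (target rate / source rate) = 115200 × (25)/(24000/1001) = 115200 × 1001/960 = 120120.

120120 frames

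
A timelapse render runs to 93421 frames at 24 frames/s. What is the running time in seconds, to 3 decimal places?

3892.542 seconds

Running time = 93421 × 1/24 = 93421/24 s ≈ 3892.542 s.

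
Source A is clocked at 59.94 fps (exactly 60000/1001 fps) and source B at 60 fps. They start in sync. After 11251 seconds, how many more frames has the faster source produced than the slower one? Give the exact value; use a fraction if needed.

A emits 60000/1001 × 11251 = 675060000/1001 frames; B emits 60 × 11251 = 675060.
Difference = 675060/1001 frames (≈ 674.3856); B is ahead of A.

675060/1001 frames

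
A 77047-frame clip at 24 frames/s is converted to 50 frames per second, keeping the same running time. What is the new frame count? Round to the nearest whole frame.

Frames at target rate = 77047 × (50) / (24) = 1926175/12 ≈ 160514.583.
Nearest whole frame: 160515.

160515 frames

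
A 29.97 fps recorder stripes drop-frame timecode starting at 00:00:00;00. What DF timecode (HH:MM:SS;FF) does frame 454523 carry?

Each 10-minute DF block holds 10 × 60 × 30 − 9 × 2 = 17982 frames. 454523 ÷ 17982 → 25 full blocks, remainder 4973.
Within the partial block the first minute is 1800 frames and each further minute 1798, so 2 further minute boundaries passed. Total skipped labels = 18 × 25 + 2 × 2 = 454.
Non-drop label index = 454523 + 454 = 454977; at 30 labels/s that is 04:12:45:27, i.e. DF 04:12:45;27.

04:12:45;27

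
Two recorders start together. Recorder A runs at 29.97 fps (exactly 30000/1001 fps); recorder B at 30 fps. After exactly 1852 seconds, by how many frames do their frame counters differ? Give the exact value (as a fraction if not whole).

A emits 30000/1001 × 1852 = 55560000/1001 frames; B emits 30 × 1852 = 55560.
Difference = 55560/1001 frames (≈ 55.5045); B is ahead of A.

55560/1001 frames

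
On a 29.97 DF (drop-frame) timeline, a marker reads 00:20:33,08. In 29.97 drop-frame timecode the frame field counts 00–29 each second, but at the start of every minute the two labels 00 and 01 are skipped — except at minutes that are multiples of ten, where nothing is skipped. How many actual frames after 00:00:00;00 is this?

36962

As if non-drop at 30 labels/s: (0 × 3600 + 20 × 60 + 33) × 30 + 8 = 36998.
Minute boundaries passed: 20; those not divisible by 10: 20 − 2 = 18; dropped labels = 2 × 18 = 36.
Actual frame index = 36998 − 36 = 36962.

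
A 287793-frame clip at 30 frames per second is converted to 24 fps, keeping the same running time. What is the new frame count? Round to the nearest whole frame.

Frames at target rate = 287793 × (24) / (30) = 1151172/5 ≈ 230234.400.
Nearest whole frame: 230234.

230234 frames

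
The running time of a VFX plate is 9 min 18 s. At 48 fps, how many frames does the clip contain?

9 min 18 s = 558 s.
Frames = 558 × 48 = 26784.

26784 frames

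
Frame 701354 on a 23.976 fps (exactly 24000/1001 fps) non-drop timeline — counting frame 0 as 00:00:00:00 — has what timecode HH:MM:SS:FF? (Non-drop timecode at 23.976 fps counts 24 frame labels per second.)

701354 ÷ 24 = 29223 full seconds, remainder 2 frames.
29223 s = 8 h 7 min 3 s.
Timecode: 08:07:03:02.

08:07:03:02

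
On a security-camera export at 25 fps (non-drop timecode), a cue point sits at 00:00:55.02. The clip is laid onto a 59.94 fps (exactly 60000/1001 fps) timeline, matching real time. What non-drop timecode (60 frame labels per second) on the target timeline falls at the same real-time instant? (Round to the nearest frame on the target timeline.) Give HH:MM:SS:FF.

Source frame index: (0×3600 + 0×60 + 55) × 25 + 2 = 1377.
Real time: 1377 / (25) = 1377/25 s.
Target frame: (1377/25) × (60000/1001) = 3304800/1001 ≈ 3301.499 → 3301.
At 60 labels/s: frame 3301 → 00:00:55:01.

00:00:55:01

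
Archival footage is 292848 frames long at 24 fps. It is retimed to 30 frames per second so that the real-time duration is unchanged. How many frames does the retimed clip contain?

Target frames = source frames × (target rate / source rate) = 292848 × (30)/(24) = 292848 × 5/4 = 366060.

366060 frames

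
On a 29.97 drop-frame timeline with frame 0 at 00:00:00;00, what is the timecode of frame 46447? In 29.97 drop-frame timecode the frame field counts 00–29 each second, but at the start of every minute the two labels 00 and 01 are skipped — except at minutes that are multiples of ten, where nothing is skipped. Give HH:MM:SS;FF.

Each 10-minute DF block holds 10 × 60 × 30 − 9 × 2 = 17982 frames. 46447 ÷ 17982 → 2 full blocks, remainder 10483.
Within the partial block the first minute is 1800 frames and each further minute 1798, so 5 further minute boundaries passed. Total skipped labels = 18 × 2 + 2 × 5 = 46.
Non-drop label index = 46447 + 46 = 46493; at 30 labels/s that is 00:25:49:23, i.e. DF 00:25:49;23.

00:25:49;23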